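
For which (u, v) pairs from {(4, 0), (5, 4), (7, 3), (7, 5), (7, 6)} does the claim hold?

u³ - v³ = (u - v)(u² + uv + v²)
Testing each pair:
(4, 0): LHS = 64, RHS = 64 → holds
(5, 4): LHS = 61, RHS = 61 → holds
(7, 3): LHS = 316, RHS = 316 → holds
(7, 5): LHS = 218, RHS = 218 → holds
(7, 6): LHS = 127, RHS = 127 → holds

Every pair satisfies the claim.

Answer: All pairs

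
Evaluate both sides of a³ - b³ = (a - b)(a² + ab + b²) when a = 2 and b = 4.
LHS = 2³ - 4³ = -56
RHS = (2 - 4)(2² + 2·4 + 4²) = -56

LHS = RHS: the two sides agree.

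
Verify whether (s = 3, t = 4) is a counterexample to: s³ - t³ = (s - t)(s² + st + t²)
Substituting s = 3, t = 4:
LHS = 3³ - 4³ = -37
RHS = (3 - 4)(3² + 3·4 + 4²) = -37

The sides agree, so this pair does not disprove the claim.

Answer: No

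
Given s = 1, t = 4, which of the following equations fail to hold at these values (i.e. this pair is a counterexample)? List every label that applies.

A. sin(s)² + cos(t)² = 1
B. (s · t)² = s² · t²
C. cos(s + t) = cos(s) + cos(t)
Evaluating each claim at the given values:
A. LHS = cos(4)² + sin(1)² ≈ 1.135, RHS = 1 → fails here (LHS ≠ RHS)
B. LHS = 16, RHS = 16 → holds here (LHS = RHS)
C. LHS = cos(5) ≈ 0.2837, RHS = cos(4) + cos(1) ≈ -0.1133 → fails here (LHS ≠ RHS)

Answer: A, C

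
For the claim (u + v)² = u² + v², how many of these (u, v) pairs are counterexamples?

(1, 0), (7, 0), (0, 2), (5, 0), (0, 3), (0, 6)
0

Testing each pair:
(1, 0): LHS = 1, RHS = 1 → satisfies claim
(7, 0): LHS = 49, RHS = 49 → satisfies claim
(0, 2): LHS = 4, RHS = 4 → satisfies claim
(5, 0): LHS = 25, RHS = 25 → satisfies claim
(0, 3): LHS = 9, RHS = 9 → satisfies claim
(0, 6): LHS = 36, RHS = 36 → satisfies claim

That makes 0 counterexamples.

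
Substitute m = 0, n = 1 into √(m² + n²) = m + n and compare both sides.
LHS = √(0² + 1²) = 1
RHS = 0 + 1 = 1

LHS = RHS: the two sides agree.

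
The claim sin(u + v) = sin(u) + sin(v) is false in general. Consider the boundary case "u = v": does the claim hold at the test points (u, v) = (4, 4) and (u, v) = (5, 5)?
No, fails at both test points

At (4, 4): LHS = sin(8) ≈ 0.9894 ≠ RHS = 2·sin(4) ≈ -1.514
At (5, 5): LHS = sin(10) ≈ -0.544 ≠ RHS = 2·sin(5) ≈ -1.918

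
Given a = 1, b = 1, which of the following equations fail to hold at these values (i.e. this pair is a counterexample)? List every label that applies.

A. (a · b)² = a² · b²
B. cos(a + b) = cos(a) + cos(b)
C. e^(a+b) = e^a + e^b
Evaluating each claim at the given values:
A. LHS = 1, RHS = 1 → holds here (LHS = RHS)
B. LHS = cos(2) ≈ -0.4161, RHS = 2·cos(1) ≈ 1.081 → fails here (LHS ≠ RHS)
C. LHS = e^2 ≈ 7.389, RHS = 2·e ≈ 5.437 → fails here (LHS ≠ RHS)

Answer: B, C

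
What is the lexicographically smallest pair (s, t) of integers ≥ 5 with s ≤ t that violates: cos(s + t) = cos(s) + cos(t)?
(s, t) = (5, 5)

Substituting (5, 5) into the claim:
LHS = cos(5 + 5) = cos(10) ≈ -0.8391
RHS = cos(5) + cos(5) = 2·cos(5) ≈ 0.5673

Since LHS ≠ RHS, this pair disproves the claim, and no lexicographically smaller pair (s ≤ t, integers ≥ 5) does.

For instance (9, 10) is also a counterexample (LHS = cos(19) ≈ 0.9887, RHS = cos(9) + cos(10) ≈ -1.75), but it's lexicographically larger.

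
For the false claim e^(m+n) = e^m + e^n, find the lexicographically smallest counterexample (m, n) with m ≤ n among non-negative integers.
Substituting (0, 0) into the claim:
LHS = e^(0+0) = 1
RHS = e^0 + e^0 = 2

Since LHS ≠ RHS, this pair disproves the claim, and no lexicographically smaller pair (m ≤ n, non-negative integers) does.

For instance (1, 1) is also a counterexample (LHS = e^2 ≈ 7.389, RHS = 2·e ≈ 5.437), but it's lexicographically larger.

Answer: (m, n) = (0, 0)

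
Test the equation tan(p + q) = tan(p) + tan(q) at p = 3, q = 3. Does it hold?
Substituting p = 3, q = 3:

LHS = tan(3 + 3) = tan(6) ≈ -0.291
RHS = tan(3) + tan(3) = 2·tan(3) ≈ -0.2851

LHS ≠ RHS, so the equation does not hold at this point.

Answer: Fails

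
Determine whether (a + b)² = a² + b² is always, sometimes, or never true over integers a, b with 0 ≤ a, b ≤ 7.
Sometimes true

It holds at (a, b) = (5, 0) (both sides equal 25), but fails at (a, b) = (4, 5) (LHS = 81, RHS = 41).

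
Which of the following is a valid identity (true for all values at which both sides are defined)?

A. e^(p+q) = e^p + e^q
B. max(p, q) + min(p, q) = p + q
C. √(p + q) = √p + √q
A: fails at (4, 5) — LHS = e^9 ≈ 8103, RHS = e^4 + e^5 ≈ 203.
B: holds — e.g. at (2, 5), both sides equal 7.
C: fails at (2, 5) — LHS = √(7) ≈ 2.646, RHS = √(2) + √(5) ≈ 3.65.

Answer: B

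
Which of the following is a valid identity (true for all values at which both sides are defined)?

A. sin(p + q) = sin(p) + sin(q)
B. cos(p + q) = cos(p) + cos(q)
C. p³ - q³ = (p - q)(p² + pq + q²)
A: fails at (3, 3) — LHS = sin(6) ≈ -0.2794, RHS = 2·sin(3) ≈ 0.2822.
B: fails at (1, 2) — LHS = cos(3) ≈ -0.99, RHS = cos(2) + cos(1) ≈ 0.1242.
C: holds — e.g. at (4, 4), both sides equal 0.

Answer: C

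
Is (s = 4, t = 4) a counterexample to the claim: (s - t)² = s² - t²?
No

Substituting s = 4, t = 4:
LHS = (4 - 4)² = 0
RHS = 4² - 4² = 0

The sides agree, so this pair does not disprove the claim.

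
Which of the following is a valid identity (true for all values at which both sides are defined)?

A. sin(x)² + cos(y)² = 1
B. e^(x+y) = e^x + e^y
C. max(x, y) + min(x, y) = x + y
A: fails at (2, 5) — LHS = cos(5)² + sin(2)² ≈ 0.9073, RHS = 1.
B: fails at (2, 3) — LHS = e^5 ≈ 148.4, RHS = e^2 + e^3 ≈ 27.47.
C: holds — e.g. at (2, 2), both sides equal 4.

Answer: C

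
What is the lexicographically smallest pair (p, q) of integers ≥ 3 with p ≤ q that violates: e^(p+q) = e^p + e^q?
(p, q) = (3, 3)

Substituting (3, 3) into the claim:
LHS = e^(3+3) = e^6 ≈ 403.4
RHS = e^3 + e^3 = 2·e^3 ≈ 40.17

Since LHS ≠ RHS, this pair disproves the claim, and no lexicographically smaller pair (p ≤ q, integers ≥ 3) does.

For instance (8, 10) is also a counterexample (LHS = e^18 ≈ 65659969.1, RHS = e^8 + e^10 ≈ 25007.4), but it's lexicographically larger.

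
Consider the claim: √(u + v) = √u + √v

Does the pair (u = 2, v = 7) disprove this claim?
Substituting u = 2, v = 7:
LHS = √(2 + 7) = 3
RHS = √2 + √7 = √(2) + √(7) ≈ 4.06

Since LHS ≠ RHS, this pair disproves the claim.

Answer: Yes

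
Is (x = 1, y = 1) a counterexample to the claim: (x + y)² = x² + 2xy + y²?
Substituting x = 1, y = 1:
LHS = (1 + 1)² = 4
RHS = 1² + 2·1·1 + 1² = 4

The sides agree, so this pair does not disprove the claim.

Answer: No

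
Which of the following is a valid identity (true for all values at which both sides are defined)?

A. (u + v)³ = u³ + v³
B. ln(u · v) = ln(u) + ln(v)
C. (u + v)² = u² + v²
A: fails at (3, 7) — LHS = 1000, RHS = 370.
B: holds — e.g. at (4, 4), both sides equal ln(16) ≈ 2.773.
C: fails at (6, 7) — LHS = 169, RHS = 85.

Answer: B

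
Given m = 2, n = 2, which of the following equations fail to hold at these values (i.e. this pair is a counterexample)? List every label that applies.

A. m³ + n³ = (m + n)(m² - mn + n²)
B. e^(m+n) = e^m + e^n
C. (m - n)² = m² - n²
B

Evaluating each claim at the given values:
A. LHS = 16, RHS = 16 → holds here (LHS = RHS)
B. LHS = e^4 ≈ 54.6, RHS = 2·e^2 ≈ 14.78 → fails here (LHS ≠ RHS)
C. LHS = 0, RHS = 0 → holds here (LHS = RHS)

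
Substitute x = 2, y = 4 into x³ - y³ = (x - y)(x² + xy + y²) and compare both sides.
LHS = 2³ - 4³ = -56
RHS = (2 - 4)(2² + 2·4 + 4²) = -56

LHS = RHS: the two sides agree.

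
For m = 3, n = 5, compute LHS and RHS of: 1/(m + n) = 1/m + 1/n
LHS = 1/(3 + 5) = 1/8
RHS = 1/3 + 1/5 = 8/15

LHS ≠ RHS, so the equation does not hold here.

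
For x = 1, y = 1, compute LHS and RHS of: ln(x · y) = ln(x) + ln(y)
LHS = ln(1 · 1) = 0
RHS = ln(1) + ln(1) = 0

LHS = RHS: the two sides agree.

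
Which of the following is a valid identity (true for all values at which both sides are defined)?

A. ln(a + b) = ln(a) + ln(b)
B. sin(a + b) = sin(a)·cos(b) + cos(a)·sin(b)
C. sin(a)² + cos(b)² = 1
B

A: fails at (6, 7) — LHS = ln(13) ≈ 2.565, RHS = ln(6) + ln(7) ≈ 3.738.
B: holds — e.g. at (2, 3), both sides equal sin(5) ≈ -0.9589.
C: fails at (1, 3) — LHS = sin(1)² + cos(3)² ≈ 1.688, RHS = 1.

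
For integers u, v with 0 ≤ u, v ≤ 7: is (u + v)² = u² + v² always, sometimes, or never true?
Sometimes true

It holds at (u, v) = (6, 0) (both sides equal 36), but fails at (u, v) = (5, 5) (LHS = 100, RHS = 50).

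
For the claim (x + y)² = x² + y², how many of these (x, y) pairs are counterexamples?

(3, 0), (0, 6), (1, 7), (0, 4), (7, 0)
1

Testing each pair:
(3, 0): LHS = 9, RHS = 9 → satisfies claim
(0, 6): LHS = 36, RHS = 36 → satisfies claim
(1, 7): LHS = 64, RHS = 50 → counterexample
(0, 4): LHS = 16, RHS = 16 → satisfies claim
(7, 0): LHS = 49, RHS = 49 → satisfies claim

That makes 1 counterexample.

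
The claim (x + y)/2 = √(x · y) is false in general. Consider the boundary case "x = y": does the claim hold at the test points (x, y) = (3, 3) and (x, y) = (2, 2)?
At (3, 3): LHS = 3, RHS = 3 → equal
At (2, 2): LHS = 2, RHS = 2 → equal

So the claim does hold at both of these boundary points, even though it is not an identity.

Answer: Yes, holds at both test points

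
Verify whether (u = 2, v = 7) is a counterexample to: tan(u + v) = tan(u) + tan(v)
Yes

Substituting u = 2, v = 7:
LHS = tan(2 + 7) = tan(9) ≈ -0.4523
RHS = tan(2) + tan(7) ≈ -1.314

Since LHS ≠ RHS, this pair disproves the claim.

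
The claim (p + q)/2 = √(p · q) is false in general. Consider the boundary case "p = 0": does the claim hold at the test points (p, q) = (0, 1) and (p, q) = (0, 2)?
At (0, 1): LHS = 1/2 ≠ RHS = 0
At (0, 2): LHS = 1 ≠ RHS = 0

Answer: No, fails at both test points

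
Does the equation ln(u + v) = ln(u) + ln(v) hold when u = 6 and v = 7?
Substituting u = 6, v = 7:

LHS = ln(6 + 7) = ln(13) ≈ 2.565
RHS = ln(6) + ln(7) ≈ 3.738

LHS ≠ RHS, so the equation does not hold at this point.

Answer: Fails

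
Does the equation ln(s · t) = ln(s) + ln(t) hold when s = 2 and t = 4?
Substituting s = 2, t = 4:

LHS = ln(2 · 4) = ln(8) ≈ 2.079
RHS = ln(2) + ln(4) ≈ 2.079

LHS = RHS, so the equation holds at this point.

Answer: Holds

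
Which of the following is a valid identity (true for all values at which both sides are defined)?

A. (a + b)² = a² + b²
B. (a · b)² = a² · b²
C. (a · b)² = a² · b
A: fails at (1, 5) — LHS = 36, RHS = 26.
B: holds — e.g. at (1, 3), both sides equal 9.
C: fails at (1, 3) — LHS = 9, RHS = 3.

Answer: B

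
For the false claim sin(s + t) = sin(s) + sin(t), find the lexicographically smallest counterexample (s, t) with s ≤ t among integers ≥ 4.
(s, t) = (4, 4)

Substituting (4, 4) into the claim:
LHS = sin(4 + 4) = sin(8) ≈ 0.9894
RHS = sin(4) + sin(4) = 2·sin(4) ≈ -1.514

Since LHS ≠ RHS, this pair disproves the claim, and no lexicographically smaller pair (s ≤ t, integers ≥ 4) does.

For instance (5, 11) is also a counterexample (LHS = sin(16) ≈ -0.2879, RHS = sin(11) + sin(5) ≈ -1.959), but it's lexicographically larger.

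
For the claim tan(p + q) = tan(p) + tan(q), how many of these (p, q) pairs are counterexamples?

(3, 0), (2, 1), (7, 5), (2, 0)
2

Testing each pair:
(3, 0): LHS = tan(3) ≈ -0.1425, RHS = tan(3) ≈ -0.1425 → satisfies claim
(2, 1): LHS = tan(3) ≈ -0.1425, RHS = tan(2) + tan(1) ≈ -0.6276 → counterexample
(7, 5): LHS = tan(12) ≈ -0.6359, RHS = tan(5) + tan(7) ≈ -2.509 → counterexample
(2, 0): LHS = tan(2) ≈ -2.185, RHS = tan(2) ≈ -2.185 → satisfies claim

That makes 2 counterexamples.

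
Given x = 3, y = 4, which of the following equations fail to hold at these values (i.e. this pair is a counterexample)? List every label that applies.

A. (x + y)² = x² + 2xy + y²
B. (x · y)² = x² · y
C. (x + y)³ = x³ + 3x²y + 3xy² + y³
B

Evaluating each claim at the given values:
A. LHS = 49, RHS = 49 → holds here (LHS = RHS)
B. LHS = 144, RHS = 36 → fails here (LHS ≠ RHS)
C. LHS = 343, RHS = 343 → holds here (LHS = RHS)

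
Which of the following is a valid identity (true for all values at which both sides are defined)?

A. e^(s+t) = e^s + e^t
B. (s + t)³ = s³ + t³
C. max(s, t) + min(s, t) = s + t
A: fails at (1, 3) — LHS = e^4 ≈ 54.6, RHS = e + e^3 ≈ 22.8.
B: fails at (4, 6) — LHS = 1000, RHS = 280.
C: holds — e.g. at (1, 1), both sides equal 2.

Answer: C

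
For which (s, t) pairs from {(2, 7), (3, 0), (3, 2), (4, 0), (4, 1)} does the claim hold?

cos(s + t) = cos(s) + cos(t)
Testing each pair:
(2, 7): LHS = cos(9) ≈ -0.9111, RHS = cos(2) + cos(7) ≈ 0.3378 → fails
(3, 0): LHS = cos(3) ≈ -0.99, RHS = cos(3) + 1 ≈ 0.01001 → fails
(3, 2): LHS = cos(5) ≈ 0.2837, RHS = cos(3) + cos(2) ≈ -1.406 → fails
(4, 0): LHS = cos(4) ≈ -0.6536, RHS = cos(4) + 1 ≈ 0.3464 → fails
(4, 1): LHS = cos(5) ≈ 0.2837, RHS = cos(4) + cos(1) ≈ -0.1133 → fails

No pair satisfies the claim.

Answer: None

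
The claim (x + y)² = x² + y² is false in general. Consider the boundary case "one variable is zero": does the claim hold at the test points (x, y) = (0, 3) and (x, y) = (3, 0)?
At (0, 3): LHS = 9, RHS = 9 → equal
At (3, 0): LHS = 9, RHS = 9 → equal

So the claim does hold at both of these boundary points, even though it is not an identity.

Answer: Yes, holds at both test points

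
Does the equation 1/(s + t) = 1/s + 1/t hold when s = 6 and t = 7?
Substituting s = 6, t = 7:

LHS = 1/(6 + 7) = 1/13
RHS = 1/6 + 1/7 = 13/42

LHS ≠ RHS, so the equation does not hold at this point.

Answer: Fails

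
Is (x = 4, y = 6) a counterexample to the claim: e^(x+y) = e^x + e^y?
Yes

Substituting x = 4, y = 6:
LHS = e^(4+6) = e^10 ≈ 22026.5
RHS = e^4 + e^6 ≈ 458

Since LHS ≠ RHS, this pair disproves the claim.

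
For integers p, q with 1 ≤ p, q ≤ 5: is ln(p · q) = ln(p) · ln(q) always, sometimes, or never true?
It holds at (p, q) = (1, 1) (both sides equal 0), but fails at (p, q) = (4, 1) (LHS = ln(4) ≈ 1.386, RHS = 0).

Answer: Sometimes true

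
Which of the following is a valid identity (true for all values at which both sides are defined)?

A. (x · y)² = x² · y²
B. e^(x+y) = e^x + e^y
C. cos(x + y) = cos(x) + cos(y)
A: holds — e.g. at (4, 5), both sides equal 400.
B: fails at (2, 3) — LHS = e^5 ≈ 148.4, RHS = e^2 + e^3 ≈ 27.47.
C: fails at (3, 3) — LHS = cos(6) ≈ 0.9602, RHS = 2·cos(3) ≈ -1.98.

Answer: A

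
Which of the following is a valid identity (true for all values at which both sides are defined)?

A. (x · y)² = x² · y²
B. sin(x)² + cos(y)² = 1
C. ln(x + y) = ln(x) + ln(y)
A

A: holds — e.g. at (2, 3), both sides equal 36.
B: fails at (3, 5) — LHS = sin(3)² + cos(5)² ≈ 0.1004, RHS = 1.
C: fails at (2, 4) — LHS = ln(6) ≈ 1.792, RHS = ln(2) + ln(4) ≈ 2.079.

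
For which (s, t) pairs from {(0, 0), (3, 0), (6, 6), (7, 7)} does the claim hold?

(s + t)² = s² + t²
Testing each pair:
(0, 0): LHS = 0, RHS = 0 → holds
(3, 0): LHS = 9, RHS = 9 → holds
(6, 6): LHS = 144, RHS = 72 → fails
(7, 7): LHS = 196, RHS = 98 → fails

2 of 4 pairs satisfy the claim.

Answer: (0, 0), (3, 0)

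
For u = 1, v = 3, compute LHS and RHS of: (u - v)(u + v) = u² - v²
LHS = (1 - 3)(1 + 3) = -8
RHS = 1² - 3² = -8

LHS = RHS: the two sides agree.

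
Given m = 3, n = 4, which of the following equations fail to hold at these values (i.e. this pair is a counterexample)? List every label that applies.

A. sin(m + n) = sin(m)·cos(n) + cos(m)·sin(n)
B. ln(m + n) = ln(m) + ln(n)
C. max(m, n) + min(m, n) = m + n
B

Evaluating each claim at the given values:
A. LHS = sin(7) ≈ 0.657, RHS = sin(3)·cos(4) + sin(4)·cos(3) ≈ 0.657 → holds here (LHS = RHS)
B. LHS = ln(7) ≈ 1.946, RHS = ln(3) + ln(4) ≈ 2.485 → fails here (LHS ≠ RHS)
C. LHS = 7, RHS = 7 → holds here (LHS = RHS)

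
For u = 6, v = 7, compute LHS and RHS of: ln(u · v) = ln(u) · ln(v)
LHS = ln(6 · 7) = ln(42) ≈ 3.738
RHS = ln(6) · ln(7) ≈ 3.487

LHS ≠ RHS (they differ by about 0.2511), so the equation does not hold here.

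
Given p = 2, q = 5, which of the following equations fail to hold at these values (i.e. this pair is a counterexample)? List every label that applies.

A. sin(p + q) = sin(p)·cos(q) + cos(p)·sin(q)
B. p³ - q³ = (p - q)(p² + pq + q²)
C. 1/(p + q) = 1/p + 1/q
Evaluating each claim at the given values:
A. LHS = sin(7) ≈ 0.657, RHS = sin(2)·cos(5) + sin(5)·cos(2) ≈ 0.657 → holds here (LHS = RHS)
B. LHS = -117, RHS = -117 → holds here (LHS = RHS)
C. LHS = 1/7, RHS = 7/10 → fails here (LHS ≠ RHS)

Answer: C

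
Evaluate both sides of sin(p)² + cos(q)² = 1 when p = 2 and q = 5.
LHS = sin(2)² + cos(5)² ≈ 0.9073
RHS = 1

LHS ≠ RHS (they differ by about 0.09271), so the equation does not hold here.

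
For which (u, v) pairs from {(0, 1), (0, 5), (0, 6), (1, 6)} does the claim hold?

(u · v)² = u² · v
Testing each pair:
(0, 1): LHS = 0, RHS = 0 → holds
(0, 5): LHS = 0, RHS = 0 → holds
(0, 6): LHS = 0, RHS = 0 → holds
(1, 6): LHS = 36, RHS = 6 → fails

3 of 4 pairs satisfy the claim.

Answer: (0, 1), (0, 5), (0, 6)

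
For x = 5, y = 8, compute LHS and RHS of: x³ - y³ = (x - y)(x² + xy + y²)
LHS = 5³ - 8³ = -387
RHS = (5 - 8)(5² + 5·8 + 8²) = -387

LHS = RHS: the two sides agree.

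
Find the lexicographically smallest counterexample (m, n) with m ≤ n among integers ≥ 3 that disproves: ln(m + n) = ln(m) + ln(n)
Substituting (3, 3) into the claim:
LHS = ln(3 + 3) = ln(6) ≈ 1.792
RHS = ln(3) + ln(3) = 2·ln(3) ≈ 2.197

Since LHS ≠ RHS, this pair disproves the claim, and no lexicographically smaller pair (m ≤ n, integers ≥ 3) does.

For instance (4, 6) is also a counterexample (LHS = ln(10) ≈ 2.303, RHS = ln(4) + ln(6) ≈ 3.178), but it's lexicographically larger.

Answer: (m, n) = (3, 3)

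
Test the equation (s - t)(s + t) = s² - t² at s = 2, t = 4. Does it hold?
Holds

Substituting s = 2, t = 4:

LHS = (2 - 4)(2 + 4) = -12
RHS = 2² - 4² = -12

LHS = RHS, so the equation holds at this point.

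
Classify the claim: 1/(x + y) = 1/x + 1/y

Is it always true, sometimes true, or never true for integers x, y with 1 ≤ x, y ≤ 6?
The claim fails for every pair in the range. For instance at (x, y) = (5, 2): LHS = 1/7, RHS = 7/10.

Answer: Never true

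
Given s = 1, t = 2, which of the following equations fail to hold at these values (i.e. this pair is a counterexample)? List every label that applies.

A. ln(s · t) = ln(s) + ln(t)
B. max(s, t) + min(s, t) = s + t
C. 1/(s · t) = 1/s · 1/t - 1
C

Evaluating each claim at the given values:
A. LHS = ln(2) ≈ 0.6931, RHS = ln(2) ≈ 0.6931 → holds here (LHS = RHS)
B. LHS = 3, RHS = 3 → holds here (LHS = RHS)
C. LHS = 1/2, RHS = -1/2 → fails here (LHS ≠ RHS)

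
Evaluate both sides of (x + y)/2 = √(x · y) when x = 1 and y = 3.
LHS = (1 + 3)/2 = 2
RHS = √(1 · 3) = √(3) ≈ 1.732

LHS ≠ RHS (they differ by about 0.2679), so the equation does not hold here.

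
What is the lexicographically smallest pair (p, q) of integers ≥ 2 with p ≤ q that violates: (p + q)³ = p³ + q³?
Substituting (2, 2) into the claim:
LHS = (2 + 2)³ = 64
RHS = 2³ + 2³ = 16

Since LHS ≠ RHS, this pair disproves the claim, and no lexicographically smaller pair (p ≤ q, integers ≥ 2) does.

For instance (8, 8) is also a counterexample (LHS = 4096, RHS = 1024), but it's lexicographically larger.

Answer: (p, q) = (2, 2)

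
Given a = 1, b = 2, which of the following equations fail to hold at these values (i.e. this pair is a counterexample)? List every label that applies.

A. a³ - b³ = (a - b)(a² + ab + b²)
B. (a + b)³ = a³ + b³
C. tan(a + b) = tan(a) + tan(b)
Evaluating each claim at the given values:
A. LHS = -7, RHS = -7 → holds here (LHS = RHS)
B. LHS = 27, RHS = 9 → fails here (LHS ≠ RHS)
C. LHS = tan(3) ≈ -0.1425, RHS = tan(2) + tan(1) ≈ -0.6276 → fails here (LHS ≠ RHS)

Answer: B, C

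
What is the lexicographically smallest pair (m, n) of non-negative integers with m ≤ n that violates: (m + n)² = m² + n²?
(m, n) = (1, 1)

At (0, 0): both sides equal 0, so it holds there.
At (0, 3): both sides equal 9, so it holds there.

Substituting (1, 1) into the claim:
LHS = (1 + 1)² = 4
RHS = 1² + 1² = 2

Since LHS ≠ RHS, this pair disproves the claim, and no lexicographically smaller pair (m ≤ n, non-negative integers) does.

For instance (7, 7) is also a counterexample (LHS = 196, RHS = 98), but it's lexicographically larger.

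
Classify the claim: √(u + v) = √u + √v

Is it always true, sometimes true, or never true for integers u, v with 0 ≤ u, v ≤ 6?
It holds at (u, v) = (1, 0) (both sides equal 1), but fails at (u, v) = (6, 1) (LHS = √(7) ≈ 2.646, RHS = 1 + √(6) ≈ 3.449).

Answer: Sometimes true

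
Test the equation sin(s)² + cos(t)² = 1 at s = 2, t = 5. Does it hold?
Fails

Substituting s = 2, t = 5:

LHS = sin(2)² + cos(5)² ≈ 0.9073
RHS = 1

LHS ≠ RHS, so the equation does not hold at this point.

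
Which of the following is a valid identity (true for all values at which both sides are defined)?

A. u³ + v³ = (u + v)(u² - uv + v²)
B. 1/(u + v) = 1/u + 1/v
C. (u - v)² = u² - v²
A: holds — e.g. at (3, 7), both sides equal 370.
B: fails at (3, 7) — LHS = 1/10, RHS = 10/21.
C: fails at (2, 4) — LHS = 4, RHS = -12.

Answer: A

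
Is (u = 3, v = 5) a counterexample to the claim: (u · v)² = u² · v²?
No

Substituting u = 3, v = 5:
LHS = (3 · 5)² = 225
RHS = 3² · 5² = 225

The sides agree, so this pair does not disprove the claim.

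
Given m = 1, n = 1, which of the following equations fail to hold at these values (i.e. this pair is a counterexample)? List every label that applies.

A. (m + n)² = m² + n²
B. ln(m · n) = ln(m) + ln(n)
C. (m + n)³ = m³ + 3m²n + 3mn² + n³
Evaluating each claim at the given values:
A. LHS = 4, RHS = 2 → fails here (LHS ≠ RHS)
B. LHS = 0, RHS = 0 → holds here (LHS = RHS)
C. LHS = 8, RHS = 8 → holds here (LHS = RHS)

Answer: A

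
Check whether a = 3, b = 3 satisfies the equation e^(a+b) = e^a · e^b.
Holds

Substituting a = 3, b = 3:

LHS = e^(3+3) = e^6 ≈ 403.4
RHS = e^3 · e^3 = e^6 ≈ 403.4

LHS = RHS, so the equation holds at this point.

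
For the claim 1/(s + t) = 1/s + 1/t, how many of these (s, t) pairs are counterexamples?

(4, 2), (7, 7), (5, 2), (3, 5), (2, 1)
Testing each pair:
(4, 2): LHS = 1/6, RHS = 3/4 → counterexample
(7, 7): LHS = 1/14, RHS = 2/7 → counterexample
(5, 2): LHS = 1/7, RHS = 7/10 → counterexample
(3, 5): LHS = 1/8, RHS = 8/15 → counterexample
(2, 1): LHS = 1/3, RHS = 3/2 → counterexample

That makes 5 counterexamples.

Answer: 5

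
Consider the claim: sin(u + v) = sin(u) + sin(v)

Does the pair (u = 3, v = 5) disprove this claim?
Substituting u = 3, v = 5:
LHS = sin(3 + 5) = sin(8) ≈ 0.9894
RHS = sin(3) + sin(5) ≈ -0.8178

Since LHS ≠ RHS, this pair disproves the claim.

Answer: Yes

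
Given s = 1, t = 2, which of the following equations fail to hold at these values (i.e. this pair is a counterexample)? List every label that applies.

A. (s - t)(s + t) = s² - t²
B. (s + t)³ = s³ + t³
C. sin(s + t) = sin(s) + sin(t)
Evaluating each claim at the given values:
A. LHS = -3, RHS = -3 → holds here (LHS = RHS)
B. LHS = 27, RHS = 9 → fails here (LHS ≠ RHS)
C. LHS = sin(3) ≈ 0.1411, RHS = sin(1) + sin(2) ≈ 1.751 → fails here (LHS ≠ RHS)

Answer: B, C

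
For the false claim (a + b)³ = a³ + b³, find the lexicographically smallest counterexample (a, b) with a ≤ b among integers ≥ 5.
(a, b) = (5, 5)

Substituting (5, 5) into the claim:
LHS = (5 + 5)³ = 1000
RHS = 5³ + 5³ = 250

Since LHS ≠ RHS, this pair disproves the claim, and no lexicographically smaller pair (a ≤ b, integers ≥ 5) does.

For instance (7, 12) is also a counterexample (LHS = 6859, RHS = 2071), but it's lexicographically larger.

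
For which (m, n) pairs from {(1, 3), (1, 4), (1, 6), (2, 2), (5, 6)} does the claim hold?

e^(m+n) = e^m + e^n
None

Testing each pair:
(1, 3): LHS = e^4 ≈ 54.6, RHS = e + e^3 ≈ 22.8 → fails
(1, 4): LHS = e^5 ≈ 148.4, RHS = e + e^4 ≈ 57.32 → fails
(1, 6): LHS = e^7 ≈ 1097, RHS = e + e^6 ≈ 406.1 → fails
(2, 2): LHS = e^4 ≈ 54.6, RHS = 2·e^2 ≈ 14.78 → fails
(5, 6): LHS = e^11 ≈ 59874.1, RHS = e^5 + e^6 ≈ 551.8 → fails

No pair satisfies the claim.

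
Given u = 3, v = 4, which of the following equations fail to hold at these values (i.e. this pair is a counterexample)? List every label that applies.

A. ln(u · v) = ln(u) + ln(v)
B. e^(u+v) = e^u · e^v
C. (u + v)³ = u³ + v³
C

Evaluating each claim at the given values:
A. LHS = ln(12) ≈ 2.485, RHS = ln(3) + ln(4) ≈ 2.485 → holds here (LHS = RHS)
B. LHS = e^7 ≈ 1097, RHS = e^7 ≈ 1097 → holds here (LHS = RHS)
C. LHS = 343, RHS = 91 → fails here (LHS ≠ RHS)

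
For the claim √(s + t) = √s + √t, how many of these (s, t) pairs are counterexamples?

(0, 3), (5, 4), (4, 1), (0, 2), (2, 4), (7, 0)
Testing each pair:
(0, 3): LHS = √(3) ≈ 1.732, RHS = √(3) ≈ 1.732 → satisfies claim
(5, 4): LHS = 3, RHS = 2 + √(5) ≈ 4.236 → counterexample
(4, 1): LHS = √(5) ≈ 2.236, RHS = 3 → counterexample
(0, 2): LHS = √(2) ≈ 1.414, RHS = √(2) ≈ 1.414 → satisfies claim
(2, 4): LHS = √(6) ≈ 2.449, RHS = √(2) + 2 ≈ 3.414 → counterexample
(7, 0): LHS = √(7) ≈ 2.646, RHS = √(7) ≈ 2.646 → satisfies claim

That makes 3 counterexamples.

Answer: 3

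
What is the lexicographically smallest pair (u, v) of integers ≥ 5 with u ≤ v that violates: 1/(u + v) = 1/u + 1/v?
(u, v) = (5, 5)

Substituting (5, 5) into the claim:
LHS = 1/(5 + 5) = 1/10
RHS = 1/5 + 1/5 = 2/5

Since LHS ≠ RHS, this pair disproves the claim, and no lexicographically smaller pair (u ≤ v, integers ≥ 5) does.

For instance (6, 11) is also a counterexample (LHS = 1/17, RHS = 17/66), but it's lexicographically larger.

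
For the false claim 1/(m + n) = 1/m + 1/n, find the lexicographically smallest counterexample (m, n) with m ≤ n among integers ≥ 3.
Substituting (3, 3) into the claim:
LHS = 1/(3 + 3) = 1/6
RHS = 1/3 + 1/3 = 2/3

Since LHS ≠ RHS, this pair disproves the claim, and no lexicographically smaller pair (m ≤ n, integers ≥ 3) does.

For instance (6, 8) is also a counterexample (LHS = 1/14, RHS = 7/24), but it's lexicographically larger.

Answer: (m, n) = (3, 3)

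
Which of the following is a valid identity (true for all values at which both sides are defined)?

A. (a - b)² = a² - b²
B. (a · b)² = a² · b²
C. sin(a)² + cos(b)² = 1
A: fails at (1, 2) — LHS = 1, RHS = -3.
B: holds — e.g. at (1, 5), both sides equal 25.
C: fails at (1, 5) — LHS = cos(5)² + sin(1)² ≈ 0.7885, RHS = 1.

Answer: B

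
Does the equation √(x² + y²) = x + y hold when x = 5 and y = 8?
Fails

Substituting x = 5, y = 8:

LHS = √(5² + 8²) = √(89) ≈ 9.434
RHS = 5 + 8 = 13

LHS ≠ RHS, so the equation does not hold at this point.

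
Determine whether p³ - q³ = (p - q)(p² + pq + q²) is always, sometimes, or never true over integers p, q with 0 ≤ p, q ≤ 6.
The identity holds for every pair in the range. For instance at (p, q) = (6, 1): both sides equal 215.

Answer: Always true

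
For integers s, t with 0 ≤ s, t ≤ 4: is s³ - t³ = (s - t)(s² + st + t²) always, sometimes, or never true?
The identity holds for every pair in the range. For instance at (s, t) = (2, 1): both sides equal 7.

Answer: Always true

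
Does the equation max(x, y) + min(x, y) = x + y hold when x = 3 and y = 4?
Holds

Substituting x = 3, y = 4:

LHS = max(3, 4) + min(3, 4) = 7
RHS = 3 + 4 = 7

LHS = RHS, so the equation holds at this point.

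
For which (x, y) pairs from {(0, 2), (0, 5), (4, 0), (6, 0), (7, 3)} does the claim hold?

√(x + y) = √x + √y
(0, 2), (0, 5), (4, 0), (6, 0)

Testing each pair:
(0, 2): LHS = √(2) ≈ 1.414, RHS = √(2) ≈ 1.414 → holds
(0, 5): LHS = √(5) ≈ 2.236, RHS = √(5) ≈ 2.236 → holds
(4, 0): LHS = 2, RHS = 2 → holds
(6, 0): LHS = √(6) ≈ 2.449, RHS = √(6) ≈ 2.449 → holds
(7, 3): LHS = √(10) ≈ 3.162, RHS = √(3) + √(7) ≈ 4.378 → fails

4 of 5 pairs satisfy the claim.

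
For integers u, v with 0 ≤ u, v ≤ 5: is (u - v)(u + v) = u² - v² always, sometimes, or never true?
Always true

The identity holds for every pair in the range. For instance at (u, v) = (3, 2): both sides equal 5.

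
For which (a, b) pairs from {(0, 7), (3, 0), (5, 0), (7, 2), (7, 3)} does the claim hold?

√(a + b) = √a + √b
Testing each pair:
(0, 7): LHS = √(7) ≈ 2.646, RHS = √(7) ≈ 2.646 → holds
(3, 0): LHS = √(3) ≈ 1.732, RHS = √(3) ≈ 1.732 → holds
(5, 0): LHS = √(5) ≈ 2.236, RHS = √(5) ≈ 2.236 → holds
(7, 2): LHS = 3, RHS = √(2) + √(7) ≈ 4.06 → fails
(7, 3): LHS = √(10) ≈ 3.162, RHS = √(3) + √(7) ≈ 4.378 → fails

3 of 5 pairs satisfy the claim.

Answer: (0, 7), (3, 0), (5, 0)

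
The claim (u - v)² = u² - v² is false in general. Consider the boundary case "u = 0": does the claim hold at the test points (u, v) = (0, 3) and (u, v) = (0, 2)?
At (0, 3): LHS = 9 ≠ RHS = -9
At (0, 2): LHS = 4 ≠ RHS = -4

Answer: No, fails at both test points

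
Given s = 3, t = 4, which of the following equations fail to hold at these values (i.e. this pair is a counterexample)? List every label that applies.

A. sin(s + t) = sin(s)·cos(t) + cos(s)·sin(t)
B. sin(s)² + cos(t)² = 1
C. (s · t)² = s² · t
B, C

Evaluating each claim at the given values:
A. LHS = sin(7) ≈ 0.657, RHS = sin(3)·cos(4) + sin(4)·cos(3) ≈ 0.657 → holds here (LHS = RHS)
B. LHS = sin(3)² + cos(4)² ≈ 0.4472, RHS = 1 → fails here (LHS ≠ RHS)
C. LHS = 144, RHS = 36 → fails here (LHS ≠ RHS)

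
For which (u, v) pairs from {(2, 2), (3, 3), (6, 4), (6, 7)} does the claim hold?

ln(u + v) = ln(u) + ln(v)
(2, 2)

Testing each pair:
(2, 2): LHS = ln(4) ≈ 1.386, RHS = 2·ln(2) ≈ 1.386 → holds
(3, 3): LHS = ln(6) ≈ 1.792, RHS = 2·ln(3) ≈ 2.197 → fails
(6, 4): LHS = ln(10) ≈ 2.303, RHS = ln(4) + ln(6) ≈ 3.178 → fails
(6, 7): LHS = ln(13) ≈ 2.565, RHS = ln(6) + ln(7) ≈ 3.738 → fails

1 of 4 pairs satisfies the claim.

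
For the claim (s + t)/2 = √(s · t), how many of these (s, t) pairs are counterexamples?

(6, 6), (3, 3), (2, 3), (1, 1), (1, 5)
2

Testing each pair:
(6, 6): LHS = 6, RHS = 6 → satisfies claim
(3, 3): LHS = 3, RHS = 3 → satisfies claim
(2, 3): LHS = 5/2, RHS = √(6) ≈ 2.449 → counterexample
(1, 1): LHS = 1, RHS = 1 → satisfies claim
(1, 5): LHS = 3, RHS = √(5) ≈ 2.236 → counterexample

That makes 2 counterexamples.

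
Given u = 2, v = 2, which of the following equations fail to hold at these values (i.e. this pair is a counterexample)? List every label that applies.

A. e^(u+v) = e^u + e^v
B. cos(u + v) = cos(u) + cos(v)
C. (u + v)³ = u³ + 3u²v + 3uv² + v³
A, B

Evaluating each claim at the given values:
A. LHS = e^4 ≈ 54.6, RHS = 2·e^2 ≈ 14.78 → fails here (LHS ≠ RHS)
B. LHS = cos(4) ≈ -0.6536, RHS = 2·cos(2) ≈ -0.8323 → fails here (LHS ≠ RHS)
C. LHS = 64, RHS = 64 → holds here (LHS = RHS)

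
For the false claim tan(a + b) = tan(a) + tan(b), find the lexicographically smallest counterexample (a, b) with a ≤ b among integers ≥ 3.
(a, b) = (3, 3)

Substituting (3, 3) into the claim:
LHS = tan(3 + 3) = tan(6) ≈ -0.291
RHS = tan(3) + tan(3) = 2·tan(3) ≈ -0.2851

Since LHS ≠ RHS, this pair disproves the claim, and no lexicographically smaller pair (a ≤ b, integers ≥ 3) does.

For instance (7, 7) is also a counterexample (LHS = tan(14) ≈ 7.245, RHS = 2·tan(7) ≈ 1.743), but it's lexicographically larger.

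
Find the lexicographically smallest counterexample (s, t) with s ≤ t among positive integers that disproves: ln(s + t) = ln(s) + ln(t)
Substituting (1, 1) into the claim:
LHS = ln(1 + 1) = ln(2) ≈ 0.6931
RHS = ln(1) + ln(1) = 0

Since LHS ≠ RHS, this pair disproves the claim, and no lexicographically smaller pair (s ≤ t, positive integers) does.

For instance (5, 6) is also a counterexample (LHS = ln(11) ≈ 2.398, RHS = ln(5) + ln(6) ≈ 3.401), but it's lexicographically larger.

Answer: (s, t) = (1, 1)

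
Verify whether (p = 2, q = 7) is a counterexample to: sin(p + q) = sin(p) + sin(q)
Substituting p = 2, q = 7:
LHS = sin(2 + 7) = sin(9) ≈ 0.4121
RHS = sin(2) + sin(7) ≈ 1.566

Since LHS ≠ RHS, this pair disproves the claim.

Answer: Yes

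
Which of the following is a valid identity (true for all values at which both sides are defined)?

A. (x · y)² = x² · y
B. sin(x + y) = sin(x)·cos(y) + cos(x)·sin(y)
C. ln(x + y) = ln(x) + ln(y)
A: fails at (4, 6) — LHS = 576, RHS = 96.
B: holds — e.g. at (2, 2), both sides equal sin(4) ≈ -0.7568.
C: fails at (4, 4) — LHS = ln(8) ≈ 2.079, RHS = 2·ln(4) ≈ 2.773.

Answer: B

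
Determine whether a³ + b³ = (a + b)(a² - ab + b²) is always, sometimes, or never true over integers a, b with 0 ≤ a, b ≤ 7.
The identity holds for every pair in the range. For instance at (a, b) = (4, 2): both sides equal 72.

Answer: Always true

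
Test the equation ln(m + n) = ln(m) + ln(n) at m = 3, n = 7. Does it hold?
Fails

Substituting m = 3, n = 7:

LHS = ln(3 + 7) = ln(10) ≈ 2.303
RHS = ln(3) + ln(7) ≈ 3.045

LHS ≠ RHS, so the equation does not hold at this point.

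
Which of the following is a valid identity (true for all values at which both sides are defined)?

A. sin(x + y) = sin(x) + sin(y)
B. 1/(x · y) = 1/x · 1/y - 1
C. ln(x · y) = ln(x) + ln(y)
A: fails at (2, 3) — LHS = sin(5) ≈ -0.9589, RHS = sin(3) + sin(2) ≈ 1.05.
B: fails at (3, 4) — LHS = 1/12, RHS = -11/12.
C: holds — e.g. at (3, 3), both sides equal ln(9) ≈ 2.197.

Answer: C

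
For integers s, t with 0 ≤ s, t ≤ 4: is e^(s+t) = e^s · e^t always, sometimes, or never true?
The identity holds for every pair in the range. For instance at (s, t) = (3, 1): both sides equal e^4 ≈ 54.6.

Answer: Always true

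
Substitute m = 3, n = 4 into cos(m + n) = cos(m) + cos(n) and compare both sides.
LHS = cos(3 + 4) = cos(7) ≈ 0.7539
RHS = cos(3) + cos(4) ≈ -1.644

LHS ≠ RHS (they differ by about 2.398), so the equation does not hold here.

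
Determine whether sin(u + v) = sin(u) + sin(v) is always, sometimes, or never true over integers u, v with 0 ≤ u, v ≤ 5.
It holds at (u, v) = (3, 0) (both sides equal sin(3) ≈ 0.1411), but fails at (u, v) = (4, 3) (LHS = sin(7) ≈ 0.657, RHS = sin(4) + sin(3) ≈ -0.6157).

Answer: Sometimes true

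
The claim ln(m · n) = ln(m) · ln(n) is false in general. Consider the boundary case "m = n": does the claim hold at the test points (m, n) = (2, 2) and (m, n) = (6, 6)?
No, fails at both test points

At (2, 2): LHS = ln(4) ≈ 1.386 ≠ RHS = ln(2)² ≈ 0.4805
At (6, 6): LHS = ln(36) ≈ 3.584 ≠ RHS = ln(6)² ≈ 3.21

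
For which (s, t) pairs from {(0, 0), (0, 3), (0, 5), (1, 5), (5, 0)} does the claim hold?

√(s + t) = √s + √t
(0, 0), (0, 3), (0, 5), (5, 0)

Testing each pair:
(0, 0): LHS = 0, RHS = 0 → holds
(0, 3): LHS = √(3) ≈ 1.732, RHS = √(3) ≈ 1.732 → holds
(0, 5): LHS = √(5) ≈ 2.236, RHS = √(5) ≈ 2.236 → holds
(1, 5): LHS = √(6) ≈ 2.449, RHS = 1 + √(5) ≈ 3.236 → fails
(5, 0): LHS = √(5) ≈ 2.236, RHS = √(5) ≈ 2.236 → holds

4 of 5 pairs satisfy the claim.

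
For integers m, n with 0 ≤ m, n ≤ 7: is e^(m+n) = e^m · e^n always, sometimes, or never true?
Always true

The identity holds for every pair in the range. For instance at (m, n) = (0, 6): both sides equal e^6 ≈ 403.4.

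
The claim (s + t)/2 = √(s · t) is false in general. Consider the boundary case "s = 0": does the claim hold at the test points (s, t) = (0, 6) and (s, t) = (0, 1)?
At (0, 6): LHS = 3 ≠ RHS = 0
At (0, 1): LHS = 1/2 ≠ RHS = 0

Answer: No, fails at both test points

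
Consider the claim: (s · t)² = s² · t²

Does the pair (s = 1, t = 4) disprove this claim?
Substituting s = 1, t = 4:
LHS = (1 · 4)² = 16
RHS = 1² · 4² = 16

The sides agree, so this pair does not disprove the claim.

Answer: No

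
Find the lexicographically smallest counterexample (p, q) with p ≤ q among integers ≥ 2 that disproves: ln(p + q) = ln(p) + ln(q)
Substituting (2, 3) into the claim:
LHS = ln(2 + 3) = ln(5) ≈ 1.609
RHS = ln(2) + ln(3) ≈ 1.792

Since LHS ≠ RHS, this pair disproves the claim, and no lexicographically smaller pair (p ≤ q, integers ≥ 2) does.

For instance (3, 6) is also a counterexample (LHS = ln(9) ≈ 2.197, RHS = ln(3) + ln(6) ≈ 2.89), but it's lexicographically larger.

Answer: (p, q) = (2, 3)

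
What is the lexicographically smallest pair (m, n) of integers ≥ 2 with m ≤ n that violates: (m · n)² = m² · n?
(m, n) = (2, 2)

Substituting (2, 2) into the claim:
LHS = (2 · 2)² = 16
RHS = 2² · 2 = 8

Since LHS ≠ RHS, this pair disproves the claim, and no lexicographically smaller pair (m ≤ n, integers ≥ 2) does.

For instance (9, 9) is also a counterexample (LHS = 6561, RHS = 729), but it's lexicographically larger.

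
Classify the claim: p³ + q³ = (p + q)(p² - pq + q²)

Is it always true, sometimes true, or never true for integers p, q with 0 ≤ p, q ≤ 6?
Always true

The identity holds for every pair in the range. For instance at (p, q) = (2, 0): both sides equal 8.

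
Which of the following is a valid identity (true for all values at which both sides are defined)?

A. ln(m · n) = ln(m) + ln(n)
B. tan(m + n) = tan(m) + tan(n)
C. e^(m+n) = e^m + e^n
A

A: holds — e.g. at (4, 5), both sides equal ln(20) ≈ 2.996.
B: fails at (5, 8) — LHS = tan(13) ≈ 0.463, RHS = tan(8) + tan(5) ≈ -10.18.
C: fails at (2, 2) — LHS = e^4 ≈ 54.6, RHS = 2·e^2 ≈ 14.78.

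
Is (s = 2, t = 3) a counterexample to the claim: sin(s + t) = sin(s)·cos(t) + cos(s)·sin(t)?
No

Substituting s = 2, t = 3:
LHS = sin(2 + 3) = sin(5) ≈ -0.9589
RHS = sin(2)·cos(3) + cos(2)·sin(3) = sin(2)·cos(3) + sin(3)·cos(2) ≈ -0.9589

The sides agree, so this pair does not disprove the claim.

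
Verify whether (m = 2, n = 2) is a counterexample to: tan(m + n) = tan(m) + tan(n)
Substituting m = 2, n = 2:
LHS = tan(2 + 2) = tan(4) ≈ 1.158
RHS = tan(2) + tan(2) = 2·tan(2) ≈ -4.37

Since LHS ≠ RHS, this pair disproves the claim.

Answer: Yes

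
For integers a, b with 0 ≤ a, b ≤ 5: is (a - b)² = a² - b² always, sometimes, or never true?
It holds at (a, b) = (2, 0) (both sides equal 4), but fails at (a, b) = (3, 1) (LHS = 4, RHS = 8).

Answer: Sometimes true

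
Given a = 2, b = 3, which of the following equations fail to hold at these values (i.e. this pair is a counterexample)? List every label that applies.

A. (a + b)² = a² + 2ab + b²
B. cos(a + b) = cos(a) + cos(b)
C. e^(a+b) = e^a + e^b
Evaluating each claim at the given values:
A. LHS = 25, RHS = 25 → holds here (LHS = RHS)
B. LHS = cos(5) ≈ 0.2837, RHS = cos(3) + cos(2) ≈ -1.406 → fails here (LHS ≠ RHS)
C. LHS = e^5 ≈ 148.4, RHS = e^2 + e^3 ≈ 27.47 → fails here (LHS ≠ RHS)

Answer: B, C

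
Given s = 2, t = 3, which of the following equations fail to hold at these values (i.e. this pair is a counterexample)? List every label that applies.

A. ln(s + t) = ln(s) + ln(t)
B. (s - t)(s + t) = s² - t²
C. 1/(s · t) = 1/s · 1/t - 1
Evaluating each claim at the given values:
A. LHS = ln(5) ≈ 1.609, RHS = ln(2) + ln(3) ≈ 1.792 → fails here (LHS ≠ RHS)
B. LHS = -5, RHS = -5 → holds here (LHS = RHS)
C. LHS = 1/6, RHS = -5/6 → fails here (LHS ≠ RHS)

Answer: A, C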